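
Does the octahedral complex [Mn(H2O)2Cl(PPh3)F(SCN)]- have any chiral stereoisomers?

In an octahedral complex each vertex has one trans partner and four cis neighbours.
Exhaustive case analysis gives 9 geometric isomers.
Of these, 6 lack any improper symmetry element and so occur as enantiomeric pairs, giving 9 + 6 = 15 stereoisomers in total.

yes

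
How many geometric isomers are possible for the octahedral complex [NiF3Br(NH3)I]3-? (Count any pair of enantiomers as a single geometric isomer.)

In an octahedral complex each vertex has one trans partner and four cis neighbours.
There are 4 geometric isomers: F mer (3 arrangements); F fac (chiral).

4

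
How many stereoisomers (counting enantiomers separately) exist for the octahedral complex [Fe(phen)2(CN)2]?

The six octahedral sites form three mutually perpendicular trans pairs.
Each phen is bidentate and must span two cis positions.
There are 2 geometric isomers: CN trans; CN cis (chiral).
One of these lacks any improper symmetry element and so occurs as an enantiomeric pair, giving 2 + 1 = 3 stereoisomers in total.

3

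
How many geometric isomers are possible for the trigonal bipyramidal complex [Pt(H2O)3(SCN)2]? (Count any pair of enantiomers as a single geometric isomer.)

3

The distinct arrangements are (3 in all): SCN both equatorial; SCN one axial, one equatorial; SCN both axial.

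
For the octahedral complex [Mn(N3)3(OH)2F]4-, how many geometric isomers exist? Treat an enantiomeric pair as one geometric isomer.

3

The six octahedral sites form three mutually perpendicular trans pairs.
Systematic placement gives 3 geometric isomers: N3 mer, OH trans; N3 fac, OH cis; N3 mer, OH cis.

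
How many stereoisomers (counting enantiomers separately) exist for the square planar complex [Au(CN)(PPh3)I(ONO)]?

A square has two trans pairs of vertices; adjacent vertices are cis.
The distinct arrangements are (3 in all): (CN/ONO trans, I/PPh3 trans); (CN/PPh3 trans, I/ONO trans); (CN/I trans, ONO/PPh3 trans).
Each arrangement has an internal mirror plane or centre of symmetry, so none is chiral.

3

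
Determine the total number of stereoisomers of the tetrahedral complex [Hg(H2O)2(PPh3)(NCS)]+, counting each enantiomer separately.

1

Only one geometric arrangement is possible.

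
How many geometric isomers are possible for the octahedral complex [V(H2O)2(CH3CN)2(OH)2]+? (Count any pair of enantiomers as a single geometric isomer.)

5

In an octahedral complex each vertex has one trans partner and four cis neighbours.
Systematic placement gives 5 geometric isomers: H2O trans, CH3CN trans, OH trans; H2O cis, CH3CN trans, OH cis; H2O cis, CH3CN cis, OH trans; H2O cis, CH3CN cis, OH cis (chiral); H2O trans, CH3CN cis, OH cis.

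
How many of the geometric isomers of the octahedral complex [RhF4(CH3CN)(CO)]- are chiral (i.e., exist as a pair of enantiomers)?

0

There are 2 geometric isomers: CH3CN and CO mutually trans; CH3CN and CO mutually cis.
Each arrangement has an internal mirror plane or centre of symmetry, so none is chiral.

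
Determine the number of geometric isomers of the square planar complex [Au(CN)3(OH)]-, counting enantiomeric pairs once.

1

In a square planar complex each vertex has one trans partner and two cis neighbours.
Only one geometric arrangement is possible.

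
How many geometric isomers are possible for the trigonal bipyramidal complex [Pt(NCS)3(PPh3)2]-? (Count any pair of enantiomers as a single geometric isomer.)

The distinct arrangements are (3 in all): PPh3 both equatorial; PPh3 one axial, one equatorial; PPh3 both axial.

3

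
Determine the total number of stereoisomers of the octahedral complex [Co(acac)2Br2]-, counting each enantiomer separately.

Each acac is bidentate and must span two cis positions.
There are 2 geometric isomers: Br trans; Br cis (chiral).
One of these lacks any improper symmetry element and so occurs as an enantiomeric pair, giving 2 + 1 = 3 stereoisomers in total.

3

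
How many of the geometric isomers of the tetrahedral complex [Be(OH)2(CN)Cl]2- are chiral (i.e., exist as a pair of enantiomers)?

0

In a tetrahedral complex all four positions are equivalent and every pair of ligands is adjacent — there is no cis/trans distinction.
Only one geometric arrangement is possible.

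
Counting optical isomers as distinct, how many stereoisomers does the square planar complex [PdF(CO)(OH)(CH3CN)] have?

In a square planar complex each vertex has one trans partner and two cis neighbours.
The distinct arrangements are (3 in all): (CH3CN/F trans, CO/OH trans); (CH3CN/OH trans, CO/F trans); (CH3CN/CO trans, F/OH trans).
Each arrangement has an internal mirror plane or centre of symmetry, so none is chiral.

3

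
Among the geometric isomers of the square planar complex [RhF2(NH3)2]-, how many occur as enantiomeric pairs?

There are 2 geometric isomers: F cis; F trans.
Each arrangement has an internal mirror plane or centre of symmetry, so none is chiral.

0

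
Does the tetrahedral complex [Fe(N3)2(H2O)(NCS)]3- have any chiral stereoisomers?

In a tetrahedral complex all four positions are equivalent and every pair of ligands is adjacent — there is no cis/trans distinction.
Only one geometric arrangement is possible.

no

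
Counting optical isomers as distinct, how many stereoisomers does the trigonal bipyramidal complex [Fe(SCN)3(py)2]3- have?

A trigonal bipyramid has two axial and three equatorial sites, which are chemically inequivalent.
Working through the distinct placements yields 3 geometric isomers: py both equatorial; py one axial, one equatorial; py both axial.
Each arrangement has an internal mirror plane or centre of symmetry, so none is chiral.

3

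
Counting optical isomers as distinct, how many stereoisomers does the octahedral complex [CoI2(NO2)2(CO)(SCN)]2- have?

The six octahedral sites form three mutually perpendicular trans pairs.
Systematic placement gives 6 geometric isomers: I cis, NO2 cis (3 arrangements, 2 chiral); I cis, NO2 trans; I trans, NO2 cis; I trans, NO2 trans.
Of these, 2 lack any improper symmetry element and so occur as enantiomeric pairs, giving 6 + 2 = 8 stereoisomers in total.

8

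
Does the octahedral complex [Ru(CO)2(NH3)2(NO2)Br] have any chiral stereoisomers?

yes

An octahedron has six vertices in three trans pairs; every non-trans pair is cis.
There are 6 geometric isomers: CO cis, NH3 cis (3 arrangements, 2 chiral); CO cis, NH3 trans; CO trans, NH3 cis; CO trans, NH3 trans.
Of these, 2 lack any improper symmetry element and so occur as enantiomeric pairs, giving 6 + 2 = 8 stereoisomers in total.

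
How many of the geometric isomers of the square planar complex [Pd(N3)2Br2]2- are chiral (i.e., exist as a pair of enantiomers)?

0

A square has two trans pairs of vertices; adjacent vertices are cis.
There are 2 geometric isomers: N3 cis; N3 trans.
Each arrangement has an internal mirror plane or centre of symmetry, so none is chiral.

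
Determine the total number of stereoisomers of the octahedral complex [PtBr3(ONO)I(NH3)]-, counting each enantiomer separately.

In an octahedral complex each vertex has one trans partner and four cis neighbours.
Working through the distinct placements yields 4 geometric isomers: Br mer (3 arrangements); Br fac (chiral).
One of these lacks any improper symmetry element and so occurs as an enantiomeric pair, giving 4 + 1 = 5 stereoisomers in total.

5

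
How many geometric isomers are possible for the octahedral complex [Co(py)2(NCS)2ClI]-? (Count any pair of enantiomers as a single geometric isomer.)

6

Working through the distinct placements yields 6 geometric isomers: py trans, NCS trans; py cis, NCS cis (3 arrangements, 2 chiral); py trans, NCS cis; py cis, NCS trans.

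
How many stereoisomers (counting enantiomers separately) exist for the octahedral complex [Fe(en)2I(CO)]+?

The six octahedral sites form three mutually perpendicular trans pairs.
Each en is bidentate and must span two cis positions.
Working through the distinct placements yields 2 geometric isomers: I and CO mutually trans; I and CO mutually cis (chiral).
One of these lacks any improper symmetry element and so occurs as an enantiomeric pair, giving 2 + 1 = 3 stereoisomers in total.

3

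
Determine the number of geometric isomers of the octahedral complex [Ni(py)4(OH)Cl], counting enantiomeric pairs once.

An octahedron has six vertices in three trans pairs; every non-trans pair is cis.
There are 2 geometric isomers: OH and Cl mutually trans; OH and Cl mutually cis.

2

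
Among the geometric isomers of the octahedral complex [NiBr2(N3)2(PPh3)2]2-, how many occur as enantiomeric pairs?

An octahedron has six vertices in three trans pairs; every non-trans pair is cis.
There are 5 geometric isomers: Br trans, N3 trans, PPh3 trans; Br trans, N3 cis, PPh3 cis; Br cis, N3 cis, PPh3 trans; Br cis, N3 cis, PPh3 cis (chiral); Br cis, N3 trans, PPh3 cis.
One of these lacks any improper symmetry element and so occurs as an enantiomeric pair, giving 5 + 1 = 6 stereoisomers in total.

1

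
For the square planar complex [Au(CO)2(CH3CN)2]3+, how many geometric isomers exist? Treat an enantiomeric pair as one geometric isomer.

In a square planar complex each vertex has one trans partner and two cis neighbours.
There are 2 geometric isomers: CO cis; CO trans.

2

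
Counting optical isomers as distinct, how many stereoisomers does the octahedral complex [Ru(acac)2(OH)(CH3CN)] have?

3

The six octahedral sites form three mutually perpendicular trans pairs.
Each acac is bidentate and must span two cis positions.
Systematic placement gives 2 geometric isomers: OH and CH3CN mutually trans; OH and CH3CN mutually cis (chiral).
One of these lacks any improper symmetry element and so occurs as an enantiomeric pair, giving 2 + 1 = 3 stereoisomers in total.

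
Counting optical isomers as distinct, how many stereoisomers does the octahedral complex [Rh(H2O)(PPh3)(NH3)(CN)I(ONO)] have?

30

In an octahedral complex each vertex has one trans partner and four cis neighbours.
Placing the ligands in turn and identifying arrangements related by rotation or reflection leaves 15 distinct geometric isomers.
Of these, 15 lack any improper symmetry element and so occur as enantiomeric pairs, giving 15 + 15 = 30 stereoisomers in total.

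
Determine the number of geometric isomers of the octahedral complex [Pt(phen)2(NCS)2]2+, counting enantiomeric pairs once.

2

The six octahedral sites form three mutually perpendicular trans pairs.
Each phen is bidentate and must span two cis positions.
There are 2 geometric isomers: NCS trans; NCS cis (chiral).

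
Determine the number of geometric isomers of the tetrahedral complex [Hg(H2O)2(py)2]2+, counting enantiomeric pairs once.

All four vertices of a tetrahedron are equivalent and mutually adjacent, so cis/trans isomerism cannot arise.
Only one geometric arrangement is possible.

1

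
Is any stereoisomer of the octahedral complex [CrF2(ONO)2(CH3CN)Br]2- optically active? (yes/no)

In an octahedral complex each vertex has one trans partner and four cis neighbours.
There are 6 geometric isomers: F trans, ONO trans; F cis, ONO cis (3 arrangements, 2 chiral); F cis, ONO trans; F trans, ONO cis.
Of these, 2 lack any improper symmetry element and so occur as enantiomeric pairs, giving 6 + 2 = 8 stereoisomers in total.

yes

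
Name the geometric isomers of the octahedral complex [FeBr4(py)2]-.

An octahedron has six vertices in three trans pairs; every non-trans pair is cis.
There are 2 geometric isomers: py trans; py cis.

cis and trans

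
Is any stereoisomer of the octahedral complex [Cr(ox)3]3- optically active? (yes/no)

In an octahedral complex each vertex has one trans partner and four cis neighbours.
Each ox is bidentate and must span two cis positions.
Only one geometric arrangement is possible; it has no improper symmetry element, so it exists as a pair of enantiomers (2 stereoisomers).

yes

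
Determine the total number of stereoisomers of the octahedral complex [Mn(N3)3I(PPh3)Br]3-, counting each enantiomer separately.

The six octahedral sites form three mutually perpendicular trans pairs.
The distinct arrangements are (4 in all): N3 mer (3 arrangements); N3 fac (chiral).
One of these lacks any improper symmetry element and so occurs as an enantiomeric pair, giving 4 + 1 = 5 stereoisomers in total.

5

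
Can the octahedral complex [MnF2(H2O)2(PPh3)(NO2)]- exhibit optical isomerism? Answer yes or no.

yes

The six octahedral sites form three mutually perpendicular trans pairs.
Working through the distinct placements yields 6 geometric isomers: F trans, H2O trans; F trans, H2O cis; F cis, H2O cis (3 arrangements, 2 chiral); F cis, H2O trans.
Of these, 2 lack any improper symmetry element and so occur as enantiomeric pairs, giving 6 + 2 = 8 stereoisomers in total.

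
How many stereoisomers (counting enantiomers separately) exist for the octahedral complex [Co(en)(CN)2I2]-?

Each en is bidentate and must span two cis positions.
Systematic placement gives 3 geometric isomers: CN trans, I cis; CN cis, I cis (chiral); CN cis, I trans.
One of these lacks any improper symmetry element and so occurs as an enantiomeric pair, giving 3 + 1 = 4 stereoisomers in total.

4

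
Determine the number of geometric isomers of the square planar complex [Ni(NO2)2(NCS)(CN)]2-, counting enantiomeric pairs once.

In a square planar complex each vertex has one trans partner and two cis neighbours.
There are 2 geometric isomers: NO2 cis; NO2 trans.

2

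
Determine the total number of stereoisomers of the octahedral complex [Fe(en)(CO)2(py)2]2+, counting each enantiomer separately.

4

The six octahedral sites form three mutually perpendicular trans pairs.
Each en is bidentate and must span two cis positions.
Systematic placement gives 3 geometric isomers: CO trans, py cis; CO cis, py trans; CO cis, py cis (chiral).
One of these lacks any improper symmetry element and so occurs as an enantiomeric pair, giving 3 + 1 = 4 stereoisomers in total.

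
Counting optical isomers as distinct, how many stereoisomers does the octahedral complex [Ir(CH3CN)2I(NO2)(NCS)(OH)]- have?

15

Systematic enumeration (placing each ligand type in turn and discarding arrangements equivalent by rotation or reflection) gives 9 geometric isomers.
Of these, 6 lack any improper symmetry element and so occur as enantiomeric pairs, giving 9 + 6 = 15 stereoisomers in total.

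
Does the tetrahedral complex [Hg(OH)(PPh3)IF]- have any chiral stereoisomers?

Only one geometric arrangement is possible; it has no improper symmetry element, so it exists as a pair of enantiomers (2 stereoisomers).

yes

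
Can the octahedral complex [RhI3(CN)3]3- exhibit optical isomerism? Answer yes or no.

no

An octahedron has six vertices in three trans pairs; every non-trans pair is cis.
Systematic placement gives 2 geometric isomers: I mer; I fac.
Each arrangement has an internal mirror plane or centre of symmetry, so none is chiral.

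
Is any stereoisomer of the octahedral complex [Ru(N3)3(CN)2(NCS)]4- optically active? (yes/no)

no

There are 3 geometric isomers: N3 mer, CN trans; N3 fac, CN cis; N3 mer, CN cis.
Each arrangement has an internal mirror plane or centre of symmetry, so none is chiral.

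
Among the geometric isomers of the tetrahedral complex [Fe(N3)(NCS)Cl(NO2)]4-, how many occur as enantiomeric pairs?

1

In a tetrahedral complex all four positions are equivalent and every pair of ligands is adjacent — there is no cis/trans distinction.
Only one geometric arrangement is possible; it has no improper symmetry element, so it exists as a pair of enantiomers (2 stereoisomers).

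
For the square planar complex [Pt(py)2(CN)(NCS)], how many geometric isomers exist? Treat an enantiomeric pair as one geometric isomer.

2

A square has two trans pairs of vertices; adjacent vertices are cis.
Systematic placement gives 2 geometric isomers: py cis; py trans.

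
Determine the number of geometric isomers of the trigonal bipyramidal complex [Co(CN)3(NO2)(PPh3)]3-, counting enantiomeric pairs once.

A trigonal bipyramid has two axial and three equatorial sites, which are chemically inequivalent.
There are 4 geometric isomers: NO2 equatorial, PPh3 equatorial; NO2 axial, PPh3 equatorial; NO2 equatorial, PPh3 axial; NO2 axial, PPh3 axial.

4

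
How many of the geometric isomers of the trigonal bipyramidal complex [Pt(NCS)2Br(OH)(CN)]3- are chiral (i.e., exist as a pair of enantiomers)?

3

In a trigonal bipyramid the two axial positions differ from the three equatorial ones.
Systematic enumeration (placing each ligand type in turn and discarding arrangements equivalent by rotation or reflection) gives 7 geometric isomers.
Of these, 3 lack any improper symmetry element and so occur as enantiomeric pairs, giving 7 + 3 = 10 stereoisomers in total.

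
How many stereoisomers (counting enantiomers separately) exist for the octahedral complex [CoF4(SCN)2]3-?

2

In an octahedral complex each vertex has one trans partner and four cis neighbours.
Working through the distinct placements yields 2 geometric isomers: SCN trans; SCN cis.
Each arrangement has an internal mirror plane or centre of symmetry, so none is chiral.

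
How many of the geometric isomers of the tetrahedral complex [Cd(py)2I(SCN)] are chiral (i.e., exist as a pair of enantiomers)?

Only one geometric arrangement is possible.

0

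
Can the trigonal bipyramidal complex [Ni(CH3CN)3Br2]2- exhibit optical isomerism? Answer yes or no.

no

In a trigonal bipyramid the two axial positions differ from the three equatorial ones.
Systematic placement gives 3 geometric isomers: Br both axial; Br one axial, one equatorial; Br both equatorial.
Each arrangement has an internal mirror plane or centre of symmetry, so none is chiral.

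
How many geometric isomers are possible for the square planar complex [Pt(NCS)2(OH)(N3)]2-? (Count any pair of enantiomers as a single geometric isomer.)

2

In a square planar complex each vertex has one trans partner and two cis neighbours.
Systematic placement gives 2 geometric isomers: NCS cis; NCS trans.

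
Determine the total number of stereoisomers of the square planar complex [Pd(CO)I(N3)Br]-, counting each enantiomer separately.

3

In a square planar complex each vertex has one trans partner and two cis neighbours.
There are 3 geometric isomers: (Br/I trans, CO/N3 trans); (Br/N3 trans, CO/I trans); (Br/CO trans, I/N3 trans).
Each arrangement has an internal mirror plane or centre of symmetry, so none is chiral.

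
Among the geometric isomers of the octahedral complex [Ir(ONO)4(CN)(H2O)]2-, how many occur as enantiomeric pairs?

0

In an octahedral complex each vertex has one trans partner and four cis neighbours.
There are 2 geometric isomers: CN and H2O mutually trans; CN and H2O mutually cis.
Each arrangement has an internal mirror plane or centre of symmetry, so none is chiral.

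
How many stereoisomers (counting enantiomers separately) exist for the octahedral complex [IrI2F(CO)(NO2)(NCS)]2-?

15

In an octahedral complex each vertex has one trans partner and four cis neighbours.
Exhaustive case analysis gives 9 geometric isomers.
Of these, 6 lack any improper symmetry element and so occur as enantiomeric pairs, giving 9 + 6 = 15 stereoisomers in total.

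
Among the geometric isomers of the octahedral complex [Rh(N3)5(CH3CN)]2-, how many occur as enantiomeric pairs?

In an octahedral complex each vertex has one trans partner and four cis neighbours.
Only one geometric arrangement is possible.

0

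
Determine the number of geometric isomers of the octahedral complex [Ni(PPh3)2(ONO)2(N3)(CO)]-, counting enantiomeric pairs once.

6

The six octahedral sites form three mutually perpendicular trans pairs.
Systematic placement gives 6 geometric isomers: PPh3 trans, ONO trans; PPh3 cis, ONO cis (3 arrangements, 2 chiral); PPh3 trans, ONO cis; PPh3 cis, ONO trans.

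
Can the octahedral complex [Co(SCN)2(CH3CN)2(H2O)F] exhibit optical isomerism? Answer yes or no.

yes

Working through the distinct placements yields 6 geometric isomers: SCN trans, CH3CN trans; SCN cis, CH3CN trans; SCN trans, CH3CN cis; SCN cis, CH3CN cis (3 arrangements, 2 chiral).
Of these, 2 lack any improper symmetry element and so occur as enantiomeric pairs, giving 6 + 2 = 8 stereoisomers in total.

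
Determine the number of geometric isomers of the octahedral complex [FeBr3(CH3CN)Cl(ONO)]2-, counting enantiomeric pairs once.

4

An octahedron has six vertices in three trans pairs; every non-trans pair is cis.
The distinct arrangements are (4 in all): Br mer (3 arrangements); Br fac (chiral).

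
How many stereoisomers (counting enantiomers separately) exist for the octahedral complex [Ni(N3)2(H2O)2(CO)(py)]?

An octahedron has six vertices in three trans pairs; every non-trans pair is cis.
Working through the distinct placements yields 6 geometric isomers: N3 cis, H2O cis (3 arrangements, 2 chiral); N3 trans, H2O cis; N3 cis, H2O trans; N3 trans, H2O trans.
Of these, 2 lack any improper symmetry element and so occur as enantiomeric pairs, giving 6 + 2 = 8 stereoisomers in total.

8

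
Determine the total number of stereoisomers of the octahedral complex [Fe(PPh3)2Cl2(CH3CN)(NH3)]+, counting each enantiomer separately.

8

An octahedron has six vertices in three trans pairs; every non-trans pair is cis.
There are 6 geometric isomers: PPh3 trans, Cl cis; PPh3 cis, Cl cis (3 arrangements, 2 chiral); PPh3 trans, Cl trans; PPh3 cis, Cl trans.
Of these, 2 lack any improper symmetry element and so occur as enantiomeric pairs, giving 6 + 2 = 8 stereoisomers in total.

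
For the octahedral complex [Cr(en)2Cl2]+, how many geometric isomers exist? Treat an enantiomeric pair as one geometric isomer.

2

An octahedron has six vertices in three trans pairs; every non-trans pair is cis.
Each en is bidentate and must span two cis positions.
Systematic placement gives 2 geometric isomers: Cl trans; Cl cis (chiral).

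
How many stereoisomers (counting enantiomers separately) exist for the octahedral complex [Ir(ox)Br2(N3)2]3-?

4

The six octahedral sites form three mutually perpendicular trans pairs.
Each ox is bidentate and must span two cis positions.
The distinct arrangements are (3 in all): Br trans, N3 cis; Br cis, N3 cis (chiral); Br cis, N3 trans.
One of these lacks any improper symmetry element and so occurs as an enantiomeric pair, giving 3 + 1 = 4 stereoisomers in total.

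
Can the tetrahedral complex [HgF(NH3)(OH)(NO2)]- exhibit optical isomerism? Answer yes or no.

yes

Only one geometric arrangement is possible; it has no improper symmetry element, so it exists as a pair of enantiomers (2 stereoisomers).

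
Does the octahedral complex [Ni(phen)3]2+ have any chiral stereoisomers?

In an octahedral complex each vertex has one trans partner and four cis neighbours.
Each phen is bidentate and must span two cis positions.
Only one geometric arrangement is possible; it has no improper symmetry element, so it exists as a pair of enantiomers (2 stereoisomers).

yes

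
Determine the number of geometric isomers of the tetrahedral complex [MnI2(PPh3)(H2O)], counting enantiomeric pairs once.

In a tetrahedral complex all four positions are equivalent and every pair of ligands is adjacent — there is no cis/trans distinction.
Only one geometric arrangement is possible.

1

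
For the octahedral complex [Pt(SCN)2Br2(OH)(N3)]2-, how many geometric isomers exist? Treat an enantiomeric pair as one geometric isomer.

6

An octahedron has six vertices in three trans pairs; every non-trans pair is cis.
Working through the distinct placements yields 6 geometric isomers: SCN trans, Br trans; SCN cis, Br trans; SCN trans, Br cis; SCN cis, Br cis (3 arrangements, 2 chiral).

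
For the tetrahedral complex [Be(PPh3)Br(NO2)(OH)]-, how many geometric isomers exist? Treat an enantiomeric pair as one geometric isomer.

1

Only one geometric arrangement is possible; it has no improper symmetry element, so it exists as a pair of enantiomers (2 stereoisomers).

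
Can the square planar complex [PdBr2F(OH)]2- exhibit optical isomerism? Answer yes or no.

no

A square has two trans pairs of vertices; adjacent vertices are cis.
Systematic placement gives 2 geometric isomers: Br cis; Br trans.
Each arrangement has an internal mirror plane or centre of symmetry, so none is chiral.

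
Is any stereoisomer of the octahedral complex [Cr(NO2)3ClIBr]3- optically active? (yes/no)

The six octahedral sites form three mutually perpendicular trans pairs.
The distinct arrangements are (4 in all): NO2 mer (3 arrangements); NO2 fac (chiral).
One of these lacks any improper symmetry element and so occurs as an enantiomeric pair, giving 4 + 1 = 5 stereoisomers in total.

yes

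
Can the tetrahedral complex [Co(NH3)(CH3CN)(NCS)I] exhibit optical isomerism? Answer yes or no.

In a tetrahedral complex all four positions are equivalent and every pair of ligands is adjacent — there is no cis/trans distinction.
Only one geometric arrangement is possible; it has no improper symmetry element, so it exists as a pair of enantiomers (2 stereoisomers).

yes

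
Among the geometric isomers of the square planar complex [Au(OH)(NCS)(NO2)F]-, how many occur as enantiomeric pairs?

In a square planar complex each vertex has one trans partner and two cis neighbours.
The distinct arrangements are (3 in all): (F/NO2 trans, NCS/OH trans); (F/OH trans, NCS/NO2 trans); (F/NCS trans, NO2/OH trans).
Each arrangement has an internal mirror plane or centre of symmetry, so none is chiral.

0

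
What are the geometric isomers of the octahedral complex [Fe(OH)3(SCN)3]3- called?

fac and mer

The six octahedral sites form three mutually perpendicular trans pairs.
There are 2 geometric isomers: OH mer; OH fac.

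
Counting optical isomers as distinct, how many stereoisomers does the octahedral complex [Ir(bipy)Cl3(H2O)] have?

In an octahedral complex each vertex has one trans partner and four cis neighbours.
Each bipy is bidentate and must span two cis positions.
Working through the distinct placements yields 2 geometric isomers: Cl mer; Cl fac.
Each arrangement has an internal mirror plane or centre of symmetry, so none is chiral.

2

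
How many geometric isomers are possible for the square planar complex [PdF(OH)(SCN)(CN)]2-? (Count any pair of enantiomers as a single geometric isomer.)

3

A square has two trans pairs of vertices; adjacent vertices are cis.
Working through the distinct placements yields 3 geometric isomers: (CN/OH trans, F/SCN trans); (CN/SCN trans, F/OH trans); (CN/F trans, OH/SCN trans).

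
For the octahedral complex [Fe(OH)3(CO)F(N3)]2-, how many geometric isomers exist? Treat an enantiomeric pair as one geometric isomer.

4

An octahedron has six vertices in three trans pairs; every non-trans pair is cis.
There are 4 geometric isomers: OH mer (3 arrangements); OH fac (chiral).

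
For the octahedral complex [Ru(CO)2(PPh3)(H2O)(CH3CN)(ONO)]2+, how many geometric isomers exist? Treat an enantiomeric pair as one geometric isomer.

9

In an octahedral complex each vertex has one trans partner and four cis neighbours.
Placing the ligands in turn and identifying arrangements related by rotation or reflection leaves 9 distinct geometric isomers.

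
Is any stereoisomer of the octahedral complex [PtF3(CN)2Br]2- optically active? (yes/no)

An octahedron has six vertices in three trans pairs; every non-trans pair is cis.
Systematic placement gives 3 geometric isomers: F mer, CN cis; F mer, CN trans; F fac, CN cis.
Each arrangement has an internal mirror plane or centre of symmetry, so none is chiral.

no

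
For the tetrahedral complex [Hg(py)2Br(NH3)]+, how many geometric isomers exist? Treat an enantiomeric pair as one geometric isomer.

Only one geometric arrangement is possible.

1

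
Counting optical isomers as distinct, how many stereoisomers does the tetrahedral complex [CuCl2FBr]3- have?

1

All four vertices of a tetrahedron are equivalent and mutually adjacent, so cis/trans isomerism cannot arise.
Only one geometric arrangement is possible.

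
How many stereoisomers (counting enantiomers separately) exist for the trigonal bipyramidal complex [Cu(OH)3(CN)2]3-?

3

Working through the distinct placements yields 3 geometric isomers: CN both axial; CN one axial, one equatorial; CN both equatorial.
Each arrangement has an internal mirror plane or centre of symmetry, so none is chiral.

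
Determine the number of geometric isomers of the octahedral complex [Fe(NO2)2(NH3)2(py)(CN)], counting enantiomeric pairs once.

The distinct arrangements are (6 in all): NO2 cis, NH3 cis (3 arrangements, 2 chiral); NO2 trans, NH3 cis; NO2 cis, NH3 trans; NO2 trans, NH3 trans.

6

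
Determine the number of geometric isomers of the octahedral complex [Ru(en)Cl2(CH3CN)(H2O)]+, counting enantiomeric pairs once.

In an octahedral complex each vertex has one trans partner and four cis neighbours.
Each en is bidentate and must span two cis positions.
The distinct arrangements are (4 in all): Cl cis (3 arrangements, 2 chiral); Cl trans.

4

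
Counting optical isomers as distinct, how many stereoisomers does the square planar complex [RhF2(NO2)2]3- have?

2

A square has two trans pairs of vertices; adjacent vertices are cis.
The distinct arrangements are (2 in all): F cis; F trans.
Each arrangement has an internal mirror plane or centre of symmetry, so none is chiral.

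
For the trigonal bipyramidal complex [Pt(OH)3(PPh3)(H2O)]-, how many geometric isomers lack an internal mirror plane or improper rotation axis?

In a trigonal bipyramid the two axial positions differ from the three equatorial ones.
There are 4 geometric isomers: PPh3 equatorial, H2O axial; PPh3 axial, H2O axial; PPh3 equatorial, H2O equatorial; PPh3 axial, H2O equatorial.
Each arrangement has an internal mirror plane or centre of symmetry, so none is chiral.

0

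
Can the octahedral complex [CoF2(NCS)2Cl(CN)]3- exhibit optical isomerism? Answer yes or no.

The six octahedral sites form three mutually perpendicular trans pairs.
There are 6 geometric isomers: F trans, NCS trans; F cis, NCS cis (3 arrangements, 2 chiral); F cis, NCS trans; F trans, NCS cis.
Of these, 2 lack any improper symmetry element and so occur as enantiomeric pairs, giving 6 + 2 = 8 stereoisomers in total.

yes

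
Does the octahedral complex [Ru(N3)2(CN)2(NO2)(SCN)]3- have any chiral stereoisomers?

In an octahedral complex each vertex has one trans partner and four cis neighbours.
Working through the distinct placements yields 6 geometric isomers: N3 trans, CN trans; N3 cis, CN trans; N3 cis, CN cis (3 arrangements, 2 chiral); N3 trans, CN cis.
Of these, 2 lack any improper symmetry element and so occur as enantiomeric pairs, giving 6 + 2 = 8 stereoisomers in total.

yes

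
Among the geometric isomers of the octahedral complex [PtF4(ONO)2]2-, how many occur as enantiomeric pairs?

0

An octahedron has six vertices in three trans pairs; every non-trans pair is cis.
Working through the distinct placements yields 2 geometric isomers: ONO trans; ONO cis.
Each arrangement has an internal mirror plane or centre of symmetry, so none is chiral.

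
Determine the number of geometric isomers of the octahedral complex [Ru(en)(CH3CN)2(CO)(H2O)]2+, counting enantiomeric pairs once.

4

An octahedron has six vertices in three trans pairs; every non-trans pair is cis.
Each en is bidentate and must span two cis positions.
The distinct arrangements are (4 in all): CH3CN trans; CH3CN cis (3 arrangements, 2 chiral).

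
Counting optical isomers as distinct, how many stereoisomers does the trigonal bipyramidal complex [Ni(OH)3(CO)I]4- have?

4

A trigonal bipyramid has two axial and three equatorial sites, which are chemically inequivalent.
The distinct arrangements are (4 in all): CO axial, I axial; CO axial, I equatorial; CO equatorial, I axial; CO equatorial, I equatorial.
Each arrangement has an internal mirror plane or centre of symmetry, so none is chiral.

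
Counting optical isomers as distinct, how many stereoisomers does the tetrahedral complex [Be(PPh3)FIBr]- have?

In a tetrahedral complex all four positions are equivalent and every pair of ligands is adjacent — there is no cis/trans distinction.
Only one geometric arrangement is possible; it has no improper symmetry element, so it exists as a pair of enantiomers (2 stereoisomers).

2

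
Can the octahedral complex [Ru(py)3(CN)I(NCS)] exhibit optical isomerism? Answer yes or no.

yes

In an octahedral complex each vertex has one trans partner and four cis neighbours.
There are 4 geometric isomers: py mer (3 arrangements); py fac (chiral).
One of these lacks any improper symmetry element and so occurs as an enantiomeric pair, giving 4 + 1 = 5 stereoisomers in total.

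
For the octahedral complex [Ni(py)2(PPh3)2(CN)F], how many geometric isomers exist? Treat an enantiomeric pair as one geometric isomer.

The distinct arrangements are (6 in all): py trans, PPh3 trans; py cis, PPh3 cis (3 arrangements, 2 chiral); py trans, PPh3 cis; py cis, PPh3 trans.

6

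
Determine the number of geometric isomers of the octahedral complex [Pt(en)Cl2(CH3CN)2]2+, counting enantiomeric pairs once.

Each en is bidentate and must span two cis positions.
Systematic placement gives 3 geometric isomers: Cl cis, CH3CN trans; Cl cis, CH3CN cis (chiral); Cl trans, CH3CN cis.

3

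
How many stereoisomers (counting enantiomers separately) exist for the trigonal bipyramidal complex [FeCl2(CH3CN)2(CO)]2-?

In a trigonal bipyramid the two axial positions differ from the three equatorial ones.
Placing the ligands in turn and identifying arrangements related by rotation or reflection leaves 5 distinct geometric isomers.
One of these lacks any improper symmetry element and so occurs as an enantiomeric pair, giving 5 + 1 = 6 stereoisomers in total.

6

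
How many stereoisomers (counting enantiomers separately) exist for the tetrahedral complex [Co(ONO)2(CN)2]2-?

1

Only one geometric arrangement is possible.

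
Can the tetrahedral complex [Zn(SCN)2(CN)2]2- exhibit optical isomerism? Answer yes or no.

no

All four vertices of a tetrahedron are equivalent and mutually adjacent, so cis/trans isomerism cannot arise.
Only one geometric arrangement is possible.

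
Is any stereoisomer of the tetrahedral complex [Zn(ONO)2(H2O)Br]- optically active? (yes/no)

All four vertices of a tetrahedron are equivalent and mutually adjacent, so cis/trans isomerism cannot arise.
Only one geometric arrangement is possible.

no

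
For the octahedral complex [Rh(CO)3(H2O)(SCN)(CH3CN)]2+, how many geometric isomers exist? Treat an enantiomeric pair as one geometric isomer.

4

The distinct arrangements are (4 in all): CO mer (3 arrangements); CO fac (chiral).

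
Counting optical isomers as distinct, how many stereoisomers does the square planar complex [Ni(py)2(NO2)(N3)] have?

2

Systematic placement gives 2 geometric isomers: py cis; py trans.
Each arrangement has an internal mirror plane or centre of symmetry, so none is chiral.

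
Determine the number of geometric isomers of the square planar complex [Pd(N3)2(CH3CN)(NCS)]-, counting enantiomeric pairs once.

2

In a square planar complex each vertex has one trans partner and two cis neighbours.
Systematic placement gives 2 geometric isomers: N3 cis; N3 trans.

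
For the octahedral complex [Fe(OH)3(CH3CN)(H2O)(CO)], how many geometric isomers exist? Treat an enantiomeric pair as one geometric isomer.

In an octahedral complex each vertex has one trans partner and four cis neighbours.
Systematic placement gives 4 geometric isomers: OH mer (3 arrangements); OH fac (chiral).

4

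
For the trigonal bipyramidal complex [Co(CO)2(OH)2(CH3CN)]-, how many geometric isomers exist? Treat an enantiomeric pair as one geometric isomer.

5

A trigonal bipyramid has two axial and three equatorial sites, which are chemically inequivalent.
Exhaustive case analysis gives 5 geometric isomers.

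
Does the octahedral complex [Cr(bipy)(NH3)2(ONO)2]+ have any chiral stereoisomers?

The six octahedral sites form three mutually perpendicular trans pairs.
Each bipy is bidentate and must span two cis positions.
Systematic placement gives 3 geometric isomers: NH3 trans, ONO cis; NH3 cis, ONO cis (chiral); NH3 cis, ONO trans.
One of these lacks any improper symmetry element and so occurs as an enantiomeric pair, giving 3 + 1 = 4 stereoisomers in total.

yes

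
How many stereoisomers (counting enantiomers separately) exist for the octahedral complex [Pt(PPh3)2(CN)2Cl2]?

In an octahedral complex each vertex has one trans partner and four cis neighbours.
There are 5 geometric isomers: PPh3 trans, CN trans, Cl trans; PPh3 cis, CN trans, Cl cis; PPh3 trans, CN cis, Cl cis; PPh3 cis, CN cis, Cl cis (chiral); PPh3 cis, CN cis, Cl trans.
One of these lacks any improper symmetry element and so occurs as an enantiomeric pair, giving 5 + 1 = 6 stereoisomers in total.

6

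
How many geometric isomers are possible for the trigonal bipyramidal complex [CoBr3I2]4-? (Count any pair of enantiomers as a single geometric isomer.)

3

There are 3 geometric isomers: I both equatorial; I one axial, one equatorial; I both axial.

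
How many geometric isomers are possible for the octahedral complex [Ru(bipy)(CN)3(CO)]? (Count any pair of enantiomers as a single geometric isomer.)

An octahedron has six vertices in three trans pairs; every non-trans pair is cis.
Each bipy is bidentate and must span two cis positions.
The distinct arrangements are (2 in all): CN mer; CN fac.

2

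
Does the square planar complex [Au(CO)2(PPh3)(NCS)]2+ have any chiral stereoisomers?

A square has two trans pairs of vertices; adjacent vertices are cis.
There are 2 geometric isomers: CO cis; CO trans.
Each arrangement has an internal mirror plane or centre of symmetry, so none is chiral.

no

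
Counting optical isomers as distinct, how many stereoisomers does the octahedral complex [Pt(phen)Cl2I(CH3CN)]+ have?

In an octahedral complex each vertex has one trans partner and four cis neighbours.
Each phen is bidentate and must span two cis positions.
The distinct arrangements are (4 in all): Cl cis (3 arrangements, 2 chiral); Cl trans.
Of these, 2 lack any improper symmetry element and so occur as enantiomeric pairs, giving 4 + 2 = 6 stereoisomers in total.

6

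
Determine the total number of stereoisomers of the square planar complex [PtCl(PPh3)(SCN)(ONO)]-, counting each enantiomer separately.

3

In a square planar complex each vertex has one trans partner and two cis neighbours.
The distinct arrangements are (3 in all): (Cl/PPh3 trans, ONO/SCN trans); (Cl/SCN trans, ONO/PPh3 trans); (Cl/ONO trans, PPh3/SCN trans).
Each arrangement has an internal mirror plane or centre of symmetry, so none is chiral.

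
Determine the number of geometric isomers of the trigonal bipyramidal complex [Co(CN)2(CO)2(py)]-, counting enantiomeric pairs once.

5

A trigonal bipyramid has two axial and three equatorial sites, which are chemically inequivalent.
Systematic enumeration (placing each ligand type in turn and discarding arrangements equivalent by rotation or reflection) gives 5 geometric isomers.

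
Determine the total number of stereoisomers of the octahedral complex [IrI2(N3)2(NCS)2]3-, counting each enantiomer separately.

In an octahedral complex each vertex has one trans partner and four cis neighbours.
The distinct arrangements are (5 in all): I trans, N3 trans, NCS trans; I trans, N3 cis, NCS cis; I cis, N3 cis, NCS trans; I cis, N3 cis, NCS cis (chiral); I cis, N3 trans, NCS cis.
One of these lacks any improper symmetry element and so occurs as an enantiomeric pair, giving 5 + 1 = 6 stereoisomers in total.

6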